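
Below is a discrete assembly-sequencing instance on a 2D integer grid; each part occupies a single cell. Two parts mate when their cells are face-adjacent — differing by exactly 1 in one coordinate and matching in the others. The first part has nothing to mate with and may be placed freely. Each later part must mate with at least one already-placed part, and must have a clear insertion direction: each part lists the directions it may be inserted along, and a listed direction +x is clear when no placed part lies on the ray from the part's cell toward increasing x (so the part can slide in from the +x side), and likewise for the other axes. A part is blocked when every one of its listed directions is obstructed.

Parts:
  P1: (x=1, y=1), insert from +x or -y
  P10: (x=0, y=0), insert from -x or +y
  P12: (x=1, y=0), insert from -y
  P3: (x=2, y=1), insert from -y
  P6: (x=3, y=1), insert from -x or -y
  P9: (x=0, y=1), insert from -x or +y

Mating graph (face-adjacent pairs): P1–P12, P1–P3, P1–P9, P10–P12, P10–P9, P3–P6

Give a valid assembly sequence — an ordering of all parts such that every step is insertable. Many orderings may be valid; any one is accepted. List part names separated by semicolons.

1. P12@(1, 0) [-y clear] — {P12}
2. P1@(1, 1) [+x clear] — {P1, P12}
3. P3@(2, 1) [-y clear] — {P1, P12, P3}
4. P9@(0, 1) [-x clear] — {P1, P12, P3, P9}
5. P6@(3, 1) [-y clear] — {P1, P12, P3, P6, P9}
6. P10@(0, 0) [-x clear] — {P1, P10, P12, P3, P6, P9}

P12; P1; P3; P9; P6; P10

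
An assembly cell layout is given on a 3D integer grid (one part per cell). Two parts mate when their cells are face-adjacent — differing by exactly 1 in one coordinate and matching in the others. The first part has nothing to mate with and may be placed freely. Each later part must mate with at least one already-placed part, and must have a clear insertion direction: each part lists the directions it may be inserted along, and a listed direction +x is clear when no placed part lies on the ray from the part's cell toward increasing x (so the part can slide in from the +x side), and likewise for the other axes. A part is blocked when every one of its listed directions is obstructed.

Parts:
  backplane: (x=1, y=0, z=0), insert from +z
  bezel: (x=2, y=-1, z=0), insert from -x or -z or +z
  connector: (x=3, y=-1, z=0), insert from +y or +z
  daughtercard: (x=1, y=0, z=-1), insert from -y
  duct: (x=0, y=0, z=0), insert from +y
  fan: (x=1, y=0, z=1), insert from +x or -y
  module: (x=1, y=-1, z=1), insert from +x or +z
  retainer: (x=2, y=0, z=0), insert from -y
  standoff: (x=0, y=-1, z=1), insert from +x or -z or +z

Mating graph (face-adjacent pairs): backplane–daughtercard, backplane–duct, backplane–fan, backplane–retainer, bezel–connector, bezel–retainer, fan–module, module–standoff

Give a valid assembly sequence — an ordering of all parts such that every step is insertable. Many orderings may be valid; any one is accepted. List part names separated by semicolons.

backplane; daughtercard; duct; retainer; bezel; connector; fan; module; standoff

1. backplane@(1, 0, 0) [+z clear] — {backplane}
2. daughtercard@(1, 0, -1) [-y clear] — {backplane, daughtercard}
3. duct@(0, 0, 0) [+y clear] — {backplane, daughtercard, duct}
4. retainer@(2, 0, 0) [-y clear] — {backplane, daughtercard, duct, retainer}
5. bezel@(2, -1, 0) [-x clear] — {backplane, bezel, daughtercard, duct, retainer}
6. connector@(3, -1, 0) [+y clear] — {backplane, bezel, connector, daughtercard, duct, retainer}
7. fan@(1, 0, 1) [+x clear] — {backplane, bezel, connector, daughtercard, duct, fan, retainer}
8. module@(1, -1, 1) [+x clear] — {backplane, bezel, connector, daughtercard, duct, fan, module, retainer}
9. standoff@(0, -1, 1) [-z clear] — {backplane, bezel, connector, daughtercard, duct, fan, module, retainer, standoff}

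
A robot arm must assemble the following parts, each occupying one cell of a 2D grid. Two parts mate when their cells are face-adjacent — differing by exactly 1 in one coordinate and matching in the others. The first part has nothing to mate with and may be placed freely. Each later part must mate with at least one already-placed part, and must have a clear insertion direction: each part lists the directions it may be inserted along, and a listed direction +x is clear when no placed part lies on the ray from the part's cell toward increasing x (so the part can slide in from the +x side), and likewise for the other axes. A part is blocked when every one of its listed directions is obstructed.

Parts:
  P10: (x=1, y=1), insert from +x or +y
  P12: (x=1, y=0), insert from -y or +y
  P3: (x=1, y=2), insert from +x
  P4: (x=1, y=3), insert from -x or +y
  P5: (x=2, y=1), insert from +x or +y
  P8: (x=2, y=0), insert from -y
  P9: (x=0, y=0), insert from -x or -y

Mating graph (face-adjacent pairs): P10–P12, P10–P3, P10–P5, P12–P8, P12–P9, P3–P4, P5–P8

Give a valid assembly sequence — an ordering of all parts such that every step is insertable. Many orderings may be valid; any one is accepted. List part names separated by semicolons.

1. P8@(2, 0) [-y clear] — {P8}
2. P12@(1, 0) [-y clear] — {P12, P8}
3. P5@(2, 1) [+x clear] — {P12, P5, P8}
4. P9@(0, 0) [-x clear] — {P12, P5, P8, P9}
5. P10@(1, 1) [+y clear] — {P10, P12, P5, P8, P9}
6. P3@(1, 2) [+x clear] — {P10, P12, P3, P5, P8, P9}
7. P4@(1, 3) [-x clear] — {P10, P12, P3, P4, P5, P8, P9}

P8; P12; P5; P9; P10; P3; P4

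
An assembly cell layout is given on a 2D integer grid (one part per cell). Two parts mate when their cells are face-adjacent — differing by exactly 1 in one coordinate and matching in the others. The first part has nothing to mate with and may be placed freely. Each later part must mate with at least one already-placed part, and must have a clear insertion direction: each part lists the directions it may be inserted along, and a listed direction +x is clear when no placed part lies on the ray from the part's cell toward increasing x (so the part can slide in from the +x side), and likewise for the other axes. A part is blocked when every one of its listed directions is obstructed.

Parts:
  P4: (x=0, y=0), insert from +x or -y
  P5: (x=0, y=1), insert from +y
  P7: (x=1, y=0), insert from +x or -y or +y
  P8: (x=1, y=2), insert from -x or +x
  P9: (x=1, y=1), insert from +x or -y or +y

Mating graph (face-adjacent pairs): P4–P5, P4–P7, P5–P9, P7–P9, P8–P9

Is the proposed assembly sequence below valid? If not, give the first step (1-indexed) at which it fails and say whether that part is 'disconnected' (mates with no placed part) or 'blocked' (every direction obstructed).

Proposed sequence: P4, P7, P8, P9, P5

Invalid at step 3 (disconnected)

1. P4@(0, 0) [+x clear] — {P4}
2. P7@(1, 0) [+x clear] — {P4, P7}
3. P8@(1, 2) — no placed neighbour ⇒ disconnected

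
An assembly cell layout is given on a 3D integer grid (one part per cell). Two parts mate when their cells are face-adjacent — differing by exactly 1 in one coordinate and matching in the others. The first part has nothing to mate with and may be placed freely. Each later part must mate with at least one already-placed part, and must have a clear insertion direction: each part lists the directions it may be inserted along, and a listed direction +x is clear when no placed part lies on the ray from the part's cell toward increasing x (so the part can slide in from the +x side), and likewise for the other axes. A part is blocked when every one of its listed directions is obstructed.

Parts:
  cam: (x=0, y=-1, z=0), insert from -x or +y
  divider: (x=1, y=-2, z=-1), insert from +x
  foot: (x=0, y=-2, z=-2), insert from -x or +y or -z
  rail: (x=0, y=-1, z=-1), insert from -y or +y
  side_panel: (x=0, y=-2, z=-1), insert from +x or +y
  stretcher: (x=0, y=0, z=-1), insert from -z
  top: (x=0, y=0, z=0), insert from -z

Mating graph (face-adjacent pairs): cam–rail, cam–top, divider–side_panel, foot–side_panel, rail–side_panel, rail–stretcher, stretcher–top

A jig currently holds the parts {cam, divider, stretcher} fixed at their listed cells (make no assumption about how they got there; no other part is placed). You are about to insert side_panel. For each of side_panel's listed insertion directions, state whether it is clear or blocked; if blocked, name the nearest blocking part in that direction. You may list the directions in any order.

+x: nearest on ray is divider@(1, -2, -1) ⇒ blocked
+y: nearest on ray is stretcher@(0, 0, -1) ⇒ blocked

+x: blocked by divider; +y: blocked by stretcher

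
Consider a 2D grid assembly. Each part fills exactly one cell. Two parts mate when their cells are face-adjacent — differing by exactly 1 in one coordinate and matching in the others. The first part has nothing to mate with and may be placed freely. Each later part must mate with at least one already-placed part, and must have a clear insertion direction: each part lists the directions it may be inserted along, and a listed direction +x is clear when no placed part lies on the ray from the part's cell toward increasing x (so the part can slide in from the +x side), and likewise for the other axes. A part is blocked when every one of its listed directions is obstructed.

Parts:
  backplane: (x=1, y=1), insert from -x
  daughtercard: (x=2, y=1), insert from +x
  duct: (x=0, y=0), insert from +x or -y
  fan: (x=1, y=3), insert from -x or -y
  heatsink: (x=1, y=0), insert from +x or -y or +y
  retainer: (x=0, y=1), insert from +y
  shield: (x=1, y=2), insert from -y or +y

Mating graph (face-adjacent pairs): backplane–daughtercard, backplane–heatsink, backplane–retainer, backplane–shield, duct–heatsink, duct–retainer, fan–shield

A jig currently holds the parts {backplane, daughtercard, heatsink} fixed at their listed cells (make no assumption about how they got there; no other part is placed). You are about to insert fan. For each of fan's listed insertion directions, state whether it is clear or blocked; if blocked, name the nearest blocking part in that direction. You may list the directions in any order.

-x: ray from fan(1, 3) has no placed part ⇒ clear
-y: nearest on ray is backplane@(1, 1) ⇒ blocked

-x: clear; -y: blocked by backplane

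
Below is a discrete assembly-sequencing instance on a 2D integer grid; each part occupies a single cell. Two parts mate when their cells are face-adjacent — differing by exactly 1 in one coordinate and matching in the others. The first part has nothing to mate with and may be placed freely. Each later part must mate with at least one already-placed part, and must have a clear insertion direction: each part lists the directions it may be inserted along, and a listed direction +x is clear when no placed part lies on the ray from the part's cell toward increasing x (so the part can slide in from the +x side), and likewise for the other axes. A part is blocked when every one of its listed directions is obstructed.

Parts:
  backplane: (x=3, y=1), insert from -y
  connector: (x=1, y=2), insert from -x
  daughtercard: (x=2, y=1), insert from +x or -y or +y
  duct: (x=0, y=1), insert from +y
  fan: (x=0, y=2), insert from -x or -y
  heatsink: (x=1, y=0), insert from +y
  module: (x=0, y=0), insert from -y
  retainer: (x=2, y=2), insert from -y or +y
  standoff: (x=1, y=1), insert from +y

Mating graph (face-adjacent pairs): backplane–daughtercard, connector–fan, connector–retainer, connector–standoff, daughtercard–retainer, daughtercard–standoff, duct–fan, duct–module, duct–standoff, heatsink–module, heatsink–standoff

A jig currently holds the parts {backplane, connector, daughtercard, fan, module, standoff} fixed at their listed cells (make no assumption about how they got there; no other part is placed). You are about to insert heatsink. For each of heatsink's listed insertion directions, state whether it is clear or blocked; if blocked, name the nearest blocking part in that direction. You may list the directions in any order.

+y: nearest on ray is standoff@(1, 1) ⇒ blocked

+y: blocked by standoff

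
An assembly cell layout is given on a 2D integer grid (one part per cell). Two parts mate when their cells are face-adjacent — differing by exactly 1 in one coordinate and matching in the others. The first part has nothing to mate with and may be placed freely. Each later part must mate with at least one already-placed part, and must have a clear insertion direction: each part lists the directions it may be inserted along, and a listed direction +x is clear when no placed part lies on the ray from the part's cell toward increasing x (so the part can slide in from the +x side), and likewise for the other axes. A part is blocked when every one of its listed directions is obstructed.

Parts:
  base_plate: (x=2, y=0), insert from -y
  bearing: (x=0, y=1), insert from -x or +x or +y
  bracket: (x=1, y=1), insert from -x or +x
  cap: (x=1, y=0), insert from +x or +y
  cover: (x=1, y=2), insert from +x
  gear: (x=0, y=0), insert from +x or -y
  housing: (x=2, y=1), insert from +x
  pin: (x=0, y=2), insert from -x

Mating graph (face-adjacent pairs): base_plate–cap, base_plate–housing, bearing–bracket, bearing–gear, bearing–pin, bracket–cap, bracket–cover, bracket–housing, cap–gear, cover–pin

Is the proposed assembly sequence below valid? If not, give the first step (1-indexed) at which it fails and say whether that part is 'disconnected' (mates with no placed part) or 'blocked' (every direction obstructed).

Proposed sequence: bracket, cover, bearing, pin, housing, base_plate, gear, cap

Invalid at step 8 (blocked)

1. bracket@(1, 1) [-x clear] — {bracket}
2. cover@(1, 2) [+x clear] — {bracket, cover}
3. bearing@(0, 1) [-x clear] — {bearing, bracket, cover}
4. pin@(0, 2) [-x clear] — {bearing, bracket, cover, pin}
5. housing@(2, 1) [+x clear] — {bearing, bracket, cover, housing, pin}
6. base_plate@(2, 0) [-y clear] — {base_plate, bearing, bracket, cover, housing, pin}
7. gear@(0, 0) [-y clear] — {base_plate, bearing, bracket, cover, gear, housing, pin}
8. cap@(1, 0) — +x/+y all obstructed ⇒ blocked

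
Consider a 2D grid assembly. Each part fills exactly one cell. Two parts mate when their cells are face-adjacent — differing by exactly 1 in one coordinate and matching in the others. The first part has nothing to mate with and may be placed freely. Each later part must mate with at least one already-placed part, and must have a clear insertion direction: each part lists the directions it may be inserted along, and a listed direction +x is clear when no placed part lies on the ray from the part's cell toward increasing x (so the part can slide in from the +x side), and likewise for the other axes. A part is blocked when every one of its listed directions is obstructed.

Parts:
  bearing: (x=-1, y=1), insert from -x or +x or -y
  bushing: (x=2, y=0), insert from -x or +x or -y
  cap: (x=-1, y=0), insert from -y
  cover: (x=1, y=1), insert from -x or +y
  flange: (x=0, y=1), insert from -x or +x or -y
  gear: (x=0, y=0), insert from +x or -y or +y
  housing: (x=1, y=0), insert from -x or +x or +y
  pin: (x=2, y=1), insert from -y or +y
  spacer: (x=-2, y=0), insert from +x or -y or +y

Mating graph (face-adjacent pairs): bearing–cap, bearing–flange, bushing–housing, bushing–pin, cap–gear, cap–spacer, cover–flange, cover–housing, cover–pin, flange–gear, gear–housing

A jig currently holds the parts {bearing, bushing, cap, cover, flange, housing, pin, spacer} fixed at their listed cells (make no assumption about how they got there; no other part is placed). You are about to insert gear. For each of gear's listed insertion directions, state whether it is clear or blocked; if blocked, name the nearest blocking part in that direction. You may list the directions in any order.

+x: blocked by housing; +y: blocked by flange; -y: clear

+x: nearest on ray is housing@(1, 0) ⇒ blocked
-y: ray from gear(0, 0) has no placed part ⇒ clear
+y: nearest on ray is flange@(0, 1) ⇒ blocked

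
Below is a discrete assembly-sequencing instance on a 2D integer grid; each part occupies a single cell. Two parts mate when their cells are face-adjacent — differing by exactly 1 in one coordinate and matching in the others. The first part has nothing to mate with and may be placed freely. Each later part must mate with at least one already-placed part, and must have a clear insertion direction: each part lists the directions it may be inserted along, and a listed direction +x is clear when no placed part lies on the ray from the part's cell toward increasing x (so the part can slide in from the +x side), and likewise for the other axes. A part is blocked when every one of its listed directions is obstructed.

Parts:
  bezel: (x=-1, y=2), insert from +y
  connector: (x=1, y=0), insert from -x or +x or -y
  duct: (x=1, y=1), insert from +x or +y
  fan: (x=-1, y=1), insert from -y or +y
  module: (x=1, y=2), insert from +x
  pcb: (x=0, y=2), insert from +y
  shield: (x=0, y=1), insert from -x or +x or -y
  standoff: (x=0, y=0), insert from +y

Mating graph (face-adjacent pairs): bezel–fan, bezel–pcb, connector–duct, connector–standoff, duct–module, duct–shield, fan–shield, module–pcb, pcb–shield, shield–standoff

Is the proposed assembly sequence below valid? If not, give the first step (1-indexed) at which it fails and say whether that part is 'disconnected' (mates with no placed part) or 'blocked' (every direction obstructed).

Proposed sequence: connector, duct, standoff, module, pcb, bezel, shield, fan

1. connector@(1, 0) [-x clear] — {connector}
2. duct@(1, 1) [+x clear] — {connector, duct}
3. standoff@(0, 0) [+y clear] — {connector, duct, standoff}
4. module@(1, 2) [+x clear] — {connector, duct, module, standoff}
5. pcb@(0, 2) [+y clear] — {connector, duct, module, pcb, standoff}
6. bezel@(-1, 2) [+y clear] — {bezel, connector, duct, module, pcb, standoff}
7. shield@(0, 1) [-x clear] — {bezel, connector, duct, module, pcb, shield, standoff}
8. fan@(-1, 1) [-y clear] — {bezel, connector, duct, fan, module, pcb, shield, standoff}

Valid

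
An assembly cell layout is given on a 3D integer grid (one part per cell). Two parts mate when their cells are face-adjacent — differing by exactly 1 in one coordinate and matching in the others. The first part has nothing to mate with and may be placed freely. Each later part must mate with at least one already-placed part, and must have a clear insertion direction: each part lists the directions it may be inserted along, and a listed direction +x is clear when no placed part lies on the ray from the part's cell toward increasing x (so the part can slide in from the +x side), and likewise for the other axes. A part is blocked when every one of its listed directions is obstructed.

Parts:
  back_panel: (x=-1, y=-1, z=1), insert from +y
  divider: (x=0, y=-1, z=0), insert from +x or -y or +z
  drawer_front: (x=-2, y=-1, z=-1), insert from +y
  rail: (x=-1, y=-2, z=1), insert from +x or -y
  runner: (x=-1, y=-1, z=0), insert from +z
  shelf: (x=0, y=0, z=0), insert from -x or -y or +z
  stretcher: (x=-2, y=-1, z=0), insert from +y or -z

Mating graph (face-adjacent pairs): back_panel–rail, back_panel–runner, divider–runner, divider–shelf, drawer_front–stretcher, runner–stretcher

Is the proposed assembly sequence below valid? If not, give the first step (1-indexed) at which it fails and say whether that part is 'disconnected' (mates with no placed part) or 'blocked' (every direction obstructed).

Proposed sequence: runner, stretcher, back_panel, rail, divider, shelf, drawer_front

Valid

1. runner@(-1, -1, 0) [+z clear] — {runner}
2. stretcher@(-2, -1, 0) [+y clear] — {runner, stretcher}
3. back_panel@(-1, -1, 1) [+y clear] — {back_panel, runner, stretcher}
4. rail@(-1, -2, 1) [+x clear] — {back_panel, rail, runner, stretcher}
5. divider@(0, -1, 0) [+x clear] — {back_panel, divider, rail, runner, stretcher}
6. shelf@(0, 0, 0) [-x clear] — {back_panel, divider, rail, runner, shelf, stretcher}
7. drawer_front@(-2, -1, -1) [+y clear] — {back_panel, divider, drawer_front, rail, runner, shelf, stretcher}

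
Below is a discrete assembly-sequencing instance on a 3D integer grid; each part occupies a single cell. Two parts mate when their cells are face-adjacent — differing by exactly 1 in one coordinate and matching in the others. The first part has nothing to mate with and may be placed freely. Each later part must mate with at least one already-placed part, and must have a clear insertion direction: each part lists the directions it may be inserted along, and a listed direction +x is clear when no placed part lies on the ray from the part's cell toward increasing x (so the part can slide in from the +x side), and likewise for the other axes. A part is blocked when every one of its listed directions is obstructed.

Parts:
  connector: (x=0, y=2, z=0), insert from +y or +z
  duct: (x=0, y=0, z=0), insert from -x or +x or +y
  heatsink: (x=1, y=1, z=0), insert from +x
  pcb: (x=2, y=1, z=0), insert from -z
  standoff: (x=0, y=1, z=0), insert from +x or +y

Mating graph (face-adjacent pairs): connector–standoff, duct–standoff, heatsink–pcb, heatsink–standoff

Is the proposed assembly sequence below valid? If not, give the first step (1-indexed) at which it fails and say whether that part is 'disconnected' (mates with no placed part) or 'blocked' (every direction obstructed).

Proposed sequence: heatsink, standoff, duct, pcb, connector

Valid

1. heatsink@(1, 1, 0) [+x clear] — {heatsink}
2. standoff@(0, 1, 0) [+y clear] — {heatsink, standoff}
3. duct@(0, 0, 0) [-x clear] — {duct, heatsink, standoff}
4. pcb@(2, 1, 0) [-z clear] — {duct, heatsink, pcb, standoff}
5. connector@(0, 2, 0) [+y clear] — {connector, duct, heatsink, pcb, standoff}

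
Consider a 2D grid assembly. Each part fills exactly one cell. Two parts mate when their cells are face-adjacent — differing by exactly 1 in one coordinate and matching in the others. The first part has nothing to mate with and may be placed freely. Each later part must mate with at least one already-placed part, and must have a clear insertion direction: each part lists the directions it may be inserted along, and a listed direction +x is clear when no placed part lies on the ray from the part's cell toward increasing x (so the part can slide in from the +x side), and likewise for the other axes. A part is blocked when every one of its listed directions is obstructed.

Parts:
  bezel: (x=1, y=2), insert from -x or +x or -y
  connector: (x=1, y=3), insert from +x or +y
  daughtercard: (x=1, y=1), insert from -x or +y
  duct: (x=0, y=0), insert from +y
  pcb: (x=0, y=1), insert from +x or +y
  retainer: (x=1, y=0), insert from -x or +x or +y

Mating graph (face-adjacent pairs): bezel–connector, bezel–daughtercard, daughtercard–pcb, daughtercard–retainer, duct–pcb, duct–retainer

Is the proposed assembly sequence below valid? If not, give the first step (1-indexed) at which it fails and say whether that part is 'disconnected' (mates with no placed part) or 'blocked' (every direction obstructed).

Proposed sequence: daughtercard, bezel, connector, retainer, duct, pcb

Valid

1. daughtercard@(1, 1) [-x clear] — {daughtercard}
2. bezel@(1, 2) [-x clear] — {bezel, daughtercard}
3. connector@(1, 3) [+x clear] — {bezel, connector, daughtercard}
4. retainer@(1, 0) [-x clear] — {bezel, connector, daughtercard, retainer}
5. duct@(0, 0) [+y clear] — {bezel, connector, daughtercard, duct, retainer}
6. pcb@(0, 1) [+y clear] — {bezel, connector, daughtercard, duct, pcb, retainer}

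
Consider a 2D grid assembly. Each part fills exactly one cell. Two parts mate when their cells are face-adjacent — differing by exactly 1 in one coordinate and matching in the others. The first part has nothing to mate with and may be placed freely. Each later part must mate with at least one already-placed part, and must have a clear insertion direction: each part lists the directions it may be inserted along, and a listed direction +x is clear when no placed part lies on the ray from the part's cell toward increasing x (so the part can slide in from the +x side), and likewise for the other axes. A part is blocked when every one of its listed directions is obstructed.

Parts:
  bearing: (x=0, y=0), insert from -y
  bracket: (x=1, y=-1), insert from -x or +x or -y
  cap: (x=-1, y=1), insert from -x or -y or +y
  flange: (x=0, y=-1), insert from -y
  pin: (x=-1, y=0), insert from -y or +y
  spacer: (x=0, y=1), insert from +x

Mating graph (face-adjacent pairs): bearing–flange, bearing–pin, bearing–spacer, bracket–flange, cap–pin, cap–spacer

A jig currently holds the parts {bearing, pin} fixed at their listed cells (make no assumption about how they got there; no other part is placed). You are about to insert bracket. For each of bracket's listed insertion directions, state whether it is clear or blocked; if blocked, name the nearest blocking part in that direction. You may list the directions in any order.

-x: ray from bracket(1, -1) has no placed part ⇒ clear
+x: ray from bracket(1, -1) has no placed part ⇒ clear
-y: ray from bracket(1, -1) has no placed part ⇒ clear

+x: clear; -x: clear; -y: clear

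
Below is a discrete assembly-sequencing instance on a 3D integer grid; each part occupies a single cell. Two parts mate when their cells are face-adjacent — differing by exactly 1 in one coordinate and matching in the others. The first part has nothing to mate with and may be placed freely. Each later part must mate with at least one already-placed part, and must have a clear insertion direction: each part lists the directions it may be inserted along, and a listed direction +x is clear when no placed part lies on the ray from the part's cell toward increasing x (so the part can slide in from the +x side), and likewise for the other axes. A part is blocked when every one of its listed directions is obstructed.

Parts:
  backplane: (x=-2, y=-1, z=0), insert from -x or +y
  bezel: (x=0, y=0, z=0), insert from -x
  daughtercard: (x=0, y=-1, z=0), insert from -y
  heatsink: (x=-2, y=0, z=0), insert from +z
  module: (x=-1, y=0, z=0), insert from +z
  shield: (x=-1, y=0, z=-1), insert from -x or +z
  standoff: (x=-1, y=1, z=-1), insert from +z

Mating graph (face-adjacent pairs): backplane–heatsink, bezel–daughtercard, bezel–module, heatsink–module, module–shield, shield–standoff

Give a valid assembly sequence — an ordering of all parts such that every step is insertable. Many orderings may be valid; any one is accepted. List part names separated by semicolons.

bezel; daughtercard; module; shield; heatsink; backplane; standoff

1. bezel@(0, 0, 0) [-x clear] — {bezel}
2. daughtercard@(0, -1, 0) [-y clear] — {bezel, daughtercard}
3. module@(-1, 0, 0) [+z clear] — {bezel, daughtercard, module}
4. shield@(-1, 0, -1) [-x clear] — {bezel, daughtercard, module, shield}
5. heatsink@(-2, 0, 0) [+z clear] — {bezel, daughtercard, heatsink, module, shield}
6. backplane@(-2, -1, 0) [-x clear] — {backplane, bezel, daughtercard, heatsink, module, shield}
7. standoff@(-1, 1, -1) [+z clear] — {backplane, bezel, daughtercard, heatsink, module, shield, standoff}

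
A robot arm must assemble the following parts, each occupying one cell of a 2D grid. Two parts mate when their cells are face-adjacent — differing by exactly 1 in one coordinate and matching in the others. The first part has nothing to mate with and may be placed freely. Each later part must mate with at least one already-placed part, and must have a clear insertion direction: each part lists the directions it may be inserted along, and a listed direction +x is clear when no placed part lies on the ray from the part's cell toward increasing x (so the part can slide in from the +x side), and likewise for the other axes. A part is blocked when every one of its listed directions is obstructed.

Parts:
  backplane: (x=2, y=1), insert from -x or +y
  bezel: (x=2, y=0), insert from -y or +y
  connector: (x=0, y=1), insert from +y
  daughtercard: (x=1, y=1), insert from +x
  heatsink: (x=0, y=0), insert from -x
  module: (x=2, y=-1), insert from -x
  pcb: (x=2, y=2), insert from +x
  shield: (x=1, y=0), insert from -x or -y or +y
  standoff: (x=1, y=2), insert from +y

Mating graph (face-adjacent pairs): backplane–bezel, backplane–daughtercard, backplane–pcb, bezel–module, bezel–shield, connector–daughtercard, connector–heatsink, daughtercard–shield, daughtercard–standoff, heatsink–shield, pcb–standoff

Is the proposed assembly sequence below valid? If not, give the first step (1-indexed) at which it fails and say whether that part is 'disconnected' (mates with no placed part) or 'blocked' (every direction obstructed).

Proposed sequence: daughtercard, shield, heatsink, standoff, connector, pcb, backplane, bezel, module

Invalid at step 7 (blocked)

1. daughtercard@(1, 1) [+x clear] — {daughtercard}
2. shield@(1, 0) [-x clear] — {daughtercard, shield}
3. heatsink@(0, 0) [-x clear] — {daughtercard, heatsink, shield}
4. standoff@(1, 2) [+y clear] — {daughtercard, heatsink, shield, standoff}
5. connector@(0, 1) [+y clear] — {connector, daughtercard, heatsink, shield, standoff}
6. pcb@(2, 2) [+x clear] — {connector, daughtercard, heatsink, pcb, shield, standoff}
7. backplane@(2, 1) — -x/+y all obstructed ⇒ blocked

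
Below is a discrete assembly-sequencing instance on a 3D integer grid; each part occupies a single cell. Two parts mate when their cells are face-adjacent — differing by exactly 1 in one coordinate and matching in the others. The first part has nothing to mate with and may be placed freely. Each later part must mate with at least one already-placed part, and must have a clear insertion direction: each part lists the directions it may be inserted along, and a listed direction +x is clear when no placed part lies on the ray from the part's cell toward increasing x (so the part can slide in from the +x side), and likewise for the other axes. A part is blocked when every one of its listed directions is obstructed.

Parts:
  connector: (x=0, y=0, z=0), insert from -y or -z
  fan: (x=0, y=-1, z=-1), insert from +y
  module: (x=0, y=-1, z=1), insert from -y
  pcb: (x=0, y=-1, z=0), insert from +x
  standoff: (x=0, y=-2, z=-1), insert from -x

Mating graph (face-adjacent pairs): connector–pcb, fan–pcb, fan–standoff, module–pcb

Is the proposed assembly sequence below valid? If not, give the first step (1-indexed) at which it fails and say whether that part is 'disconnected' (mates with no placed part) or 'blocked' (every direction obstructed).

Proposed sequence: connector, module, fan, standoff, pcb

Invalid at step 2 (disconnected)

1. connector@(0, 0, 0) [-y clear] — {connector}
2. module@(0, -1, 1) — no placed neighbour ⇒ disconnected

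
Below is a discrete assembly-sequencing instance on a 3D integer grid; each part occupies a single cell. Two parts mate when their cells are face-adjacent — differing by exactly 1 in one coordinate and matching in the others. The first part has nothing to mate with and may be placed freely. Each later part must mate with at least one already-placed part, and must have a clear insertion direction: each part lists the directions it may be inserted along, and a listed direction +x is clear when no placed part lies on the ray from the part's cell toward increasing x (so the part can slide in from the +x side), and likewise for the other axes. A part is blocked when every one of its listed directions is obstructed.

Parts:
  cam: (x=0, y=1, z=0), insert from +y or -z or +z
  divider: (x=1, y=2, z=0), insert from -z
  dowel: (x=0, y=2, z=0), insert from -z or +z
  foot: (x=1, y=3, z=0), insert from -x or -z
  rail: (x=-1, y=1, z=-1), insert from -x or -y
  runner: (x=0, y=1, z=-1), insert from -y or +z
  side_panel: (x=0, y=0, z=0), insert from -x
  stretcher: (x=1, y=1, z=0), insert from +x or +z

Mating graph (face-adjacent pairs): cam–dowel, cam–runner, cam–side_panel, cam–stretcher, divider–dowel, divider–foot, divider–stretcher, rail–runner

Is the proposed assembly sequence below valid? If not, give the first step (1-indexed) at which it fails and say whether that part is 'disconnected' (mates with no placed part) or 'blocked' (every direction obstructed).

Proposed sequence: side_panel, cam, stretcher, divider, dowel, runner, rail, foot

Valid

1. side_panel@(0, 0, 0) [-x clear] — {side_panel}
2. cam@(0, 1, 0) [+y clear] — {cam, side_panel}
3. stretcher@(1, 1, 0) [+x clear] — {cam, side_panel, stretcher}
4. divider@(1, 2, 0) [-z clear] — {cam, divider, side_panel, stretcher}
5. dowel@(0, 2, 0) [-z clear] — {cam, divider, dowel, side_panel, stretcher}
6. runner@(0, 1, -1) [-y clear] — {cam, divider, dowel, runner, side_panel, stretcher}
7. rail@(-1, 1, -1) [-x clear] — {cam, divider, dowel, rail, runner, side_panel, stretcher}
8. foot@(1, 3, 0) [-x clear] — {cam, divider, dowel, foot, rail, runner, side_panel, stretcher}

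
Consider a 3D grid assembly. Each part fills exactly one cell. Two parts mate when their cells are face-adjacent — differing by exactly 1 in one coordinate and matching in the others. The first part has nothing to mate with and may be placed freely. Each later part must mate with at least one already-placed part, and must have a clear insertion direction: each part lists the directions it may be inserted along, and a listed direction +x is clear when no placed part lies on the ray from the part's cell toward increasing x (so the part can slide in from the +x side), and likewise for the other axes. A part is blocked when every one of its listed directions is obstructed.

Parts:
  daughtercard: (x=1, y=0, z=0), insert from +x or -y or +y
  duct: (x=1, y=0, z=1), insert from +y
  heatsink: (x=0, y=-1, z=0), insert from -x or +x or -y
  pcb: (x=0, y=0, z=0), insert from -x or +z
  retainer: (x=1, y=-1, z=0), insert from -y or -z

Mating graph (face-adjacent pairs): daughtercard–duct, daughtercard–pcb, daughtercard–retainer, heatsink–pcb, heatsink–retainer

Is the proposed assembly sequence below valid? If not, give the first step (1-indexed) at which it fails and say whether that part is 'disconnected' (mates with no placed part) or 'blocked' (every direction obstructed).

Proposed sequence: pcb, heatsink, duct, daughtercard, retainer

1. pcb@(0, 0, 0) [-x clear] — {pcb}
2. heatsink@(0, -1, 0) [-x clear] — {heatsink, pcb}
3. duct@(1, 0, 1) — no placed neighbour ⇒ disconnected

Invalid at step 3 (disconnected)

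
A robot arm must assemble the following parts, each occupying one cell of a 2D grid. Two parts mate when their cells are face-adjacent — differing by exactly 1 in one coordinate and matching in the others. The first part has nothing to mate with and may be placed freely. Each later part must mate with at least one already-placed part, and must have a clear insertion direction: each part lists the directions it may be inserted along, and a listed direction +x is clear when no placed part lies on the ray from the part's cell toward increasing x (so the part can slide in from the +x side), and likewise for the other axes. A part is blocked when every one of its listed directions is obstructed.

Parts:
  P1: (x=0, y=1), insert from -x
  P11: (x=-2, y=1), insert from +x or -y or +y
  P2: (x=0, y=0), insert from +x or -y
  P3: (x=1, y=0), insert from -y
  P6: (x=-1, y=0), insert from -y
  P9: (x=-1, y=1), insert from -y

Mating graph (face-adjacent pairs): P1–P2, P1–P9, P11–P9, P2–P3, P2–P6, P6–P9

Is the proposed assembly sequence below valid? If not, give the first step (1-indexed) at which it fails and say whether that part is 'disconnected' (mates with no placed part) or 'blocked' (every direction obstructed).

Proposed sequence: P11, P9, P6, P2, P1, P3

Invalid at step 5 (blocked)

1. P11@(-2, 1) [+x clear] — {P11}
2. P9@(-1, 1) [-y clear] — {P11, P9}
3. P6@(-1, 0) [-y clear] — {P11, P6, P9}
4. P2@(0, 0) [+x clear] — {P11, P2, P6, P9}
5. P1@(0, 1) — -x all obstructed ⇒ blocked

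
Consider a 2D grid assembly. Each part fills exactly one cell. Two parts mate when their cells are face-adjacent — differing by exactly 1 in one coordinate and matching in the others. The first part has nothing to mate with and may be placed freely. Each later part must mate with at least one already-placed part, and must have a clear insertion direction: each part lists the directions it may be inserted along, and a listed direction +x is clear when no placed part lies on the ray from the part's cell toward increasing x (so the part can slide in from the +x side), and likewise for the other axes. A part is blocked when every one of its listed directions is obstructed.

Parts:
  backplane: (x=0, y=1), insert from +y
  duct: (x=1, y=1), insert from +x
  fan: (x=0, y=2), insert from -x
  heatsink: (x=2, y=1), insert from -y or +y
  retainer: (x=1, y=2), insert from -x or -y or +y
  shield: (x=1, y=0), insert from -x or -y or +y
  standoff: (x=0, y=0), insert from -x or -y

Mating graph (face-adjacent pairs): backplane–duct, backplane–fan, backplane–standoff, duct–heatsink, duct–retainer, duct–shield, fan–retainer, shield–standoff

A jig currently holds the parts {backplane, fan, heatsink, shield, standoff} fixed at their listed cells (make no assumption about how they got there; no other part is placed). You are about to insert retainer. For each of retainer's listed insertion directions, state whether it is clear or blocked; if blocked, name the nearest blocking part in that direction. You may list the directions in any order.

-x: nearest on ray is fan@(0, 2) ⇒ blocked
-y: nearest on ray is shield@(1, 0) ⇒ blocked
+y: ray from retainer(1, 2) has no placed part ⇒ clear

+y: clear; -x: blocked by fan; -y: blocked by shield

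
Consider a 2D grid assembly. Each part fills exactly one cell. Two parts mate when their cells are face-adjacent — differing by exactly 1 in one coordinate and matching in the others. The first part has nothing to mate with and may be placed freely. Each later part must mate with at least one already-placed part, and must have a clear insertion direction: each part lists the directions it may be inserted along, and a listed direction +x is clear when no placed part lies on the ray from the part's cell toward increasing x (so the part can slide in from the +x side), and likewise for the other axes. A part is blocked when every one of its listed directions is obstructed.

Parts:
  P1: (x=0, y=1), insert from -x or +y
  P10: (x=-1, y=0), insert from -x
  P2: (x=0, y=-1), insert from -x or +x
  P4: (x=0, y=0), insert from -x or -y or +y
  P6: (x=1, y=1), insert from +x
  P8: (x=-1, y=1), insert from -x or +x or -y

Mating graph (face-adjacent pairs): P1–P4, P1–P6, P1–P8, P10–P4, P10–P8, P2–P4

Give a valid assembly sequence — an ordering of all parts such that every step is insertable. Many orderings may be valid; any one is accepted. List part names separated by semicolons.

P8; P1; P6; P4; P2; P10

1. P8@(-1, 1) [-x clear] — {P8}
2. P1@(0, 1) [+y clear] — {P1, P8}
3. P6@(1, 1) [+x clear] — {P1, P6, P8}
4. P4@(0, 0) [-x clear] — {P1, P4, P6, P8}
5. P2@(0, -1) [-x clear] — {P1, P2, P4, P6, P8}
6. P10@(-1, 0) [-x clear] — {P1, P10, P2, P4, P6, P8}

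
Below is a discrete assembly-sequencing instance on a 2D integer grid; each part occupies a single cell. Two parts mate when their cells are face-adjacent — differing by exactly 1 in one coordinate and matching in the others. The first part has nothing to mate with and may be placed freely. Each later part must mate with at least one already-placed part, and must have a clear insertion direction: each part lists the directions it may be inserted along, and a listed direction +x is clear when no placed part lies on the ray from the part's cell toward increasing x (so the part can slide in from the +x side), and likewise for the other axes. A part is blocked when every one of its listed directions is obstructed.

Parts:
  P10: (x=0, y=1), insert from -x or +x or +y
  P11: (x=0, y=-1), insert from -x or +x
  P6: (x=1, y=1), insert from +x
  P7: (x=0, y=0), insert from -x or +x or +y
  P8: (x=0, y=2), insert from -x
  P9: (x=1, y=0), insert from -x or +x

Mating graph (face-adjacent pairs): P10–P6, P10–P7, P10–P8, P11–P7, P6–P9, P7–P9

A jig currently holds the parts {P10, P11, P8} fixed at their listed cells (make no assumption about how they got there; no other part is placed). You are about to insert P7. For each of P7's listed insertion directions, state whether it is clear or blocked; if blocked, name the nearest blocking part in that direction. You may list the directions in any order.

+x: clear; +y: blocked by P10; -x: clear

-x: ray from P7(0, 0) has no placed part ⇒ clear
+x: ray from P7(0, 0) has no placed part ⇒ clear
+y: nearest on ray is P10@(0, 1) ⇒ blocked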